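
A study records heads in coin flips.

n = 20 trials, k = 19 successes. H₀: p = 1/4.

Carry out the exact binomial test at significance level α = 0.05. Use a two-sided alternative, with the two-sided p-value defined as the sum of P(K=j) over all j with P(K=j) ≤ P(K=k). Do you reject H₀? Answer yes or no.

Exact binomial: n=20, k=19, p₀=1/4=0.2500
P(X=j) = C(n,j)·p₀^j·(1−p₀)^(n−j); p = Σ P(X=j) over j with P(X=j) ≤ P(X=19)
p-value (two-sided) = 0.00000
At α=0.05: p < α → reject H₀

reject H₀: yes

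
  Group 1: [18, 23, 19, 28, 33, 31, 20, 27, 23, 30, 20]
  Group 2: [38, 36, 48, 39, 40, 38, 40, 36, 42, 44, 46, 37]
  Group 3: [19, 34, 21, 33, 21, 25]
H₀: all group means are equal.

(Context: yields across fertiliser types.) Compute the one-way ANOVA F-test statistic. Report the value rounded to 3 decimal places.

test statistic = 32.605

Group means [24.73, 40.33, 25.50], grand mean 31.345
SSB = Σnᵢ(x̄ᵢ−x̄)² = 1656.203; SSW = ΣΣ(x−x̄ᵢ)² = 660.348
MSB = 1656.203/2 = 828.1016; MSW = 660.348/26 = 25.3980
F = MSB/MSW = 32.6050
df = (2, 26)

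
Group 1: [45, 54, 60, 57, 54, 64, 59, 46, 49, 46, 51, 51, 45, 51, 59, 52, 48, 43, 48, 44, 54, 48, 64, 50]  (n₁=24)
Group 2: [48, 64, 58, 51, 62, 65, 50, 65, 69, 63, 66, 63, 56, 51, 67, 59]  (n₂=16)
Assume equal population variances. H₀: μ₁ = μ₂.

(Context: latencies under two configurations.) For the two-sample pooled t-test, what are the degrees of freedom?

df = n₁ + n₂ − 2 = 24 + 16 − 2 = 38

degrees of freedom = 38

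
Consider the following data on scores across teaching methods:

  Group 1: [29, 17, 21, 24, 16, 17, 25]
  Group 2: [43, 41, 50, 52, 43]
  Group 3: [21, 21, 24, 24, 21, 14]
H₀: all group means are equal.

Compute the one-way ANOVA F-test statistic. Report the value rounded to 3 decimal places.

test statistic = 53.928

Group means [21.29, 45.80, 20.83], grand mean 27.944
SSB = Σnᵢ(x̄ᵢ−x̄)² = 2207.883; SSW = ΣΣ(x−x̄ᵢ)² = 307.062
MSB = 2207.883/2 = 1103.9413; MSW = 307.062/15 = 20.4708
F = MSB/MSW = 53.9276
df = (2, 15)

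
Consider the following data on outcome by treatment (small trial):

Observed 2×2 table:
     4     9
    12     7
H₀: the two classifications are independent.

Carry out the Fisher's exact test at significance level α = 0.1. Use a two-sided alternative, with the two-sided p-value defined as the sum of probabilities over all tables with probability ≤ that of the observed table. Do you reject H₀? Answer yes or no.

Margins: r₁=13, r₂=19, c₁=16, c₂=16, n=32
p_obs = C(13,4)·C(19,12)/C(32,16); sum pmf over tables with pmf ≤ p_obs
p-value (two-sided) = 0.14888
At α=0.1: p ≥ α → fail to reject H₀

reject H₀: no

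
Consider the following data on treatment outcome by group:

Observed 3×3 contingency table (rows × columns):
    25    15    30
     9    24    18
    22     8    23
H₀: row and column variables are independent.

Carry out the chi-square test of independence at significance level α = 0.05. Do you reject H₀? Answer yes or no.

reject H₀: yes

Row totals [70, 51, 53], col totals [56, 47, 71], n=174
χ² = (25−22.53)²/22.53 + (15−18.91)²/18.91 + (30−28.56)²/28.56 + (9−16.41)²/16.41 + (24−13.78)²/13.78 + (18−20.81)²/20.81 + (22−17.06)²/17.06 + (8−14.32)²/14.32 + (23−21.63)²/21.63 = 16.7734
df = 4
p-value (upper-tail) = 0.00214
At α=0.05: p < α → reject H₀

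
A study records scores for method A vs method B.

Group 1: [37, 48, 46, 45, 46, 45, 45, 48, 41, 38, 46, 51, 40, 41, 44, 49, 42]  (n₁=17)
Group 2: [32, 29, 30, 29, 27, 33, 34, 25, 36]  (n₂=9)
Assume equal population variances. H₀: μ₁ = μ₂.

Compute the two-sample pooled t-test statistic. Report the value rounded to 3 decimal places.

test statistic = 8.800

x̄₁=44.235, s₁=3.898, n₁=17
x̄₂=30.556, s₂=3.504, n₂=9
s_p² = [16·3.898² + 8·3.504²]/24 = 14.2200
SE = √(s_p²·(1/17+1/9)) = 1.5545
t = (44.235−30.556)/1.5545 = 8.8001
df = 24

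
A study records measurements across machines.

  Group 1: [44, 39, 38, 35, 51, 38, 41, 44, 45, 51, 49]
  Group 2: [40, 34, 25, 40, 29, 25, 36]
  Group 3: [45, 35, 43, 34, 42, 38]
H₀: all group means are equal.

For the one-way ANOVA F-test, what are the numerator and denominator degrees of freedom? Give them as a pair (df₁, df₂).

degrees of freedom = [2, 21]

k = 3 groups, N = 24 total
df = (k−1, N−k) = (3−1, 24−3) = (2, 21)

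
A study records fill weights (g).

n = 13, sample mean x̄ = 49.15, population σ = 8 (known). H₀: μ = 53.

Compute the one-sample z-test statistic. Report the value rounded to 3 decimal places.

test statistic = -1.735

SE = σ/√n = 8/√13 = 2.2188
z = (x̄−μ₀)/SE = (49.15−53)/2.2188 = -1.7352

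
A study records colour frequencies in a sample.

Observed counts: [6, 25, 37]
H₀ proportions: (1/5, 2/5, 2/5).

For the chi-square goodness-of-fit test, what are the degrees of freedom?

df = k − 1 = 3 − 1 = 2

degrees of freedom = 2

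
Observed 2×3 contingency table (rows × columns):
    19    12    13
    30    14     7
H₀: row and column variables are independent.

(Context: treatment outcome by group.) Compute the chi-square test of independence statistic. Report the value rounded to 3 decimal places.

Row totals [44, 51], col totals [49, 26, 20], n=95
χ² = (19−22.69)²/22.69 + (12−12.04)²/12.04 + (13−9.26)²/9.26 + (30−26.31)²/26.31 + (14−13.96)²/13.96 + (7−10.74)²/10.74 = 3.9288
df = 2

test statistic = 3.929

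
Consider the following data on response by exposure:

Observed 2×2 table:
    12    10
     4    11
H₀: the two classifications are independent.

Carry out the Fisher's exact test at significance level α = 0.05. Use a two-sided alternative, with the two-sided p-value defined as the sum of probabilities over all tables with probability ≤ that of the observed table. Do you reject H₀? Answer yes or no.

Margins: r₁=22, r₂=15, c₁=16, c₂=21, n=37
p_obs = C(22,12)·C(15,4)/C(37,16); sum pmf over tables with pmf ≤ p_obs
p-value (two-sided) = 0.17570
At α=0.05: p ≥ α → fail to reject H₀

reject H₀: no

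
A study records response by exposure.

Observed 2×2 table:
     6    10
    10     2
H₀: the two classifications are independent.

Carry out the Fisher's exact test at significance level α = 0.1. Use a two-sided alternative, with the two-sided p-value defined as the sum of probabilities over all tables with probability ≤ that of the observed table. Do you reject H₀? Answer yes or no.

Margins: r₁=16, r₂=12, c₁=16, c₂=12, n=28
p_obs = C(16,6)·C(12,10)/C(28,16); sum pmf over tables with pmf ≤ p_obs
p-value (two-sided) = 0.02347
At α=0.1: p < α → reject H₀

reject H₀: yes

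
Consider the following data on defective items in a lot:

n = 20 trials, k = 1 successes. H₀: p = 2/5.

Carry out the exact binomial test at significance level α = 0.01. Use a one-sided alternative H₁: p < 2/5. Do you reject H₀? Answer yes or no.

reject H₀: yes

Exact binomial: n=20, k=1, p₀=2/5=0.4000
P(X≤1) from Σ C(n,i)·p₀^i·(1−p₀)^(n−i)
p-value (one-sided, H₁ less) = 0.00052
At α=0.01: p < α → reject H₀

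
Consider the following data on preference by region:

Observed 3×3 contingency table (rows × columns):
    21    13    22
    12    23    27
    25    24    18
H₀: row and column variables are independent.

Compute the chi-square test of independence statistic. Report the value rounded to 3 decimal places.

test statistic = 9.085

Row totals [56, 62, 67], col totals [58, 60, 67], n=185
χ² = (21−17.56)²/17.56 + (13−18.16)²/18.16 + (22−20.28)²/20.28 + (12−19.44)²/19.44 + (23−20.11)²/20.11 + (27−22.45)²/22.45 + (25−21.01)²/21.01 + (24−21.73)²/21.73 + (18−24.26)²/24.26 = 9.0849
df = 4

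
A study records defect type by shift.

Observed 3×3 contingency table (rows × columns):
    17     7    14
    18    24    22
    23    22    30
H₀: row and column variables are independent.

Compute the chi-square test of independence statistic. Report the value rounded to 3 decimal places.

Row totals [38, 64, 75], col totals [58, 53, 66], n=177
χ² = (17−12.45)²/12.45 + (7−11.38)²/11.38 + (14−14.17)²/14.17 + (18−20.97)²/20.97 + (24−19.16)²/19.16 + (22−23.86)²/23.86 + (23−24.58)²/24.58 + (22−22.46)²/22.46 + (30−27.97)²/27.97 = 5.3936
df = 4

test statistic = 5.394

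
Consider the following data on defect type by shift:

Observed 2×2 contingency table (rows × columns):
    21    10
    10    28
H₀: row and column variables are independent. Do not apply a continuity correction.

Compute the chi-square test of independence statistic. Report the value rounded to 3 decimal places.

test statistic = 11.841

Row totals [31, 38], col totals [31, 38], n=69
χ² = (21−13.93)²/13.93 + (10−17.07)²/17.07 + (10−17.07)²/17.07 + (28−20.93)²/20.93 = 11.8413
df = 1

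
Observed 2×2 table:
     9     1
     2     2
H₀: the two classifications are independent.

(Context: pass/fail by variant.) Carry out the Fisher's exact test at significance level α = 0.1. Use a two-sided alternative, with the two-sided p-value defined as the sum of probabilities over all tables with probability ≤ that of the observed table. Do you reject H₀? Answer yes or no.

reject H₀: no

Margins: r₁=10, r₂=4, c₁=11, c₂=3, n=14
p_obs = C(10,9)·C(4,2)/C(14,11); sum pmf over tables with pmf ≤ p_obs
p-value (two-sided) = 0.17582
At α=0.1: p ≥ α → fail to reject H₀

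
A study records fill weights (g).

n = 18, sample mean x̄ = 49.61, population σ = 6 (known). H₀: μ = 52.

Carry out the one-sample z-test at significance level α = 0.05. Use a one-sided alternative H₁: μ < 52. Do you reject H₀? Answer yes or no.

SE = σ/√n = 6/√18 = 1.4142
z = (x̄−μ₀)/SE = (49.61−52)/1.4142 = -1.6900
p-value (one-sided, H₁ less) = 0.04552
At α=0.05: p < α → reject H₀

reject H₀: yes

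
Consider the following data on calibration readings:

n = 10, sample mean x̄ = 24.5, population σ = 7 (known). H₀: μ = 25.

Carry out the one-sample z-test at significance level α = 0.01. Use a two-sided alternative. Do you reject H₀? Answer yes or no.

reject H₀: no

SE = σ/√n = 7/√10 = 2.2136
z = (x̄−μ₀)/SE = (24.5−25)/2.2136 = -0.2259
p-value (two-sided) = 0.82130
At α=0.01: p ≥ α → fail to reject H₀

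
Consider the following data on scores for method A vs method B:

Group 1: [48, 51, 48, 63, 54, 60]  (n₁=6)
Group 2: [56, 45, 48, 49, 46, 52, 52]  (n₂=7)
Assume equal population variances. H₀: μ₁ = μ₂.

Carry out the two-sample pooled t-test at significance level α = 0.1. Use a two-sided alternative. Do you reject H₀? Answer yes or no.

x̄₁=54.000, s₁=6.293, n₁=6
x̄₂=49.714, s₂=3.861, n₂=7
s_p² = [5·6.293² + 6·3.861²]/11 = 26.1299
SE = √(s_p²·(1/6+1/7)) = 2.8439
t = (54.000−49.714)/2.8439 = 1.5070
df = 11
p-value (two-sided) = 0.15998
At α=0.1: p ≥ α → fail to reject H₀

reject H₀: no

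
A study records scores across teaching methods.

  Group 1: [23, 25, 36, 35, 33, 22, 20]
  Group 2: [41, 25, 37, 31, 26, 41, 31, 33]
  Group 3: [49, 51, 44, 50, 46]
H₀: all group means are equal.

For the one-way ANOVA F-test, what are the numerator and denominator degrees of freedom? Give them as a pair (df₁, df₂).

k = 3 groups, N = 20 total
df = (k−1, N−k) = (3−1, 20−3) = (2, 17)

degrees of freedom = [2, 17]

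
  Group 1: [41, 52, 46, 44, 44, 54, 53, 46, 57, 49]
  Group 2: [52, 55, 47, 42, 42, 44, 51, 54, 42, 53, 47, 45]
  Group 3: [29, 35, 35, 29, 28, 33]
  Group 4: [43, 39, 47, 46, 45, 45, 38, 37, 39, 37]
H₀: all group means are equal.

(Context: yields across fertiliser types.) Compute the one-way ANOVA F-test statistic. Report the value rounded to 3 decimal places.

Group means [48.60, 47.83, 31.50, 41.60], grand mean 43.816
SSB = Σnᵢ(x̄ᵢ−x̄)² = 1381.744; SSW = ΣΣ(x−x̄ᵢ)² = 707.967
MSB = 1381.744/3 = 460.5813; MSW = 707.967/34 = 20.8225
F = MSB/MSW = 22.1194
df = (3, 34)

test statistic = 22.119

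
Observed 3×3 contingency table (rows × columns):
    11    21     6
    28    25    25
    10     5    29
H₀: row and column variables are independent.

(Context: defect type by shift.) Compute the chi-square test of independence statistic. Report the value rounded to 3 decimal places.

Row totals [38, 78, 44], col totals [49, 51, 60], n=160
χ² = (11−11.64)²/11.64 + (21−12.11)²/12.11 + (6−14.25)²/14.25 + (28−23.89)²/23.89 + (25−24.86)²/24.86 + (25−29.25)²/29.25 + (10−13.47)²/13.47 + (5−14.03)²/14.03 + (29−16.50)²/16.50 = 28.8321
df = 4

test statistic = 28.832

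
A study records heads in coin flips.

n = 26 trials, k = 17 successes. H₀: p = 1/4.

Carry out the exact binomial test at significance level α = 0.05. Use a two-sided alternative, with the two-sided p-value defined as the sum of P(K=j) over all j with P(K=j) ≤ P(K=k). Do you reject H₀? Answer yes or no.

Exact binomial: n=26, k=17, p₀=1/4=0.2500
P(X=j) = C(n,j)·p₀^j·(1−p₀)^(n−j); p = Σ P(X=j) over j with P(X=j) ≤ P(X=17)
p-value (two-sided) = 0.00002
At α=0.05: p < α → reject H₀

reject H₀: yes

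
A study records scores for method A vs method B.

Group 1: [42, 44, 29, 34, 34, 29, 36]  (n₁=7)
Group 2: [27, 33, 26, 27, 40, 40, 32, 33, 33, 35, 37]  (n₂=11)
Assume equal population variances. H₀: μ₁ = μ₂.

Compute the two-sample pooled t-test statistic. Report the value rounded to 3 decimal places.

x̄₁=35.429, s₁=5.827, n₁=7
x̄₂=33.000, s₂=4.899, n₂=11
s_p² = [6·5.827² + 10·4.899²]/16 = 27.7321
SE = √(s_p²·(1/7+1/11)) = 2.5461
t = (35.429−33.000)/2.5461 = 0.9538
df = 16

test statistic = 0.954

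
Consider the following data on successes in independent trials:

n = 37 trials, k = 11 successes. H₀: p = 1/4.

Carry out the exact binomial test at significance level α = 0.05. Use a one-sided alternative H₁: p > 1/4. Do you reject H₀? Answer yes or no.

Exact binomial: n=37, k=11, p₀=1/4=0.2500
P(X≥11) from Σ C(n,i)·p₀^i·(1−p₀)^(n−i)
p-value (one-sided, H₁ greater) = 0.30907
At α=0.05: p ≥ α → fail to reject H₀

reject H₀: no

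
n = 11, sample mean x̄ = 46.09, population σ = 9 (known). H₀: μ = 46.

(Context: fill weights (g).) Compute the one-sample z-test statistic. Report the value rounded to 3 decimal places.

test statistic = 0.033

SE = σ/√n = 9/√11 = 2.7136
z = (x̄−μ₀)/SE = (46.09−46)/2.7136 = 0.0332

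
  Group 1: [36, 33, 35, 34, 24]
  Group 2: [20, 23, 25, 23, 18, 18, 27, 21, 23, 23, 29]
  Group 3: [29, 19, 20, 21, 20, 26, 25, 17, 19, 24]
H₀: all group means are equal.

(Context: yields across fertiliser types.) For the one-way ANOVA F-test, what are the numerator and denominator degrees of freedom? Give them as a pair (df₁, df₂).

degrees of freedom = [2, 23]

k = 3 groups, N = 26 total
df = (k−1, N−k) = (3−1, 26−3) = (2, 23)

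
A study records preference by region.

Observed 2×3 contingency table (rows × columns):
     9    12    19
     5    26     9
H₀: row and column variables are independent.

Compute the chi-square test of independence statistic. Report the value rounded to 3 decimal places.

Row totals [40, 40], col totals [14, 38, 28], n=80
χ² = (9−7.00)²/7.00 + (12−19.00)²/19.00 + (19−14.00)²/14.00 + (5−7.00)²/7.00 + (26−19.00)²/19.00 + (9−14.00)²/14.00 = 9.8722
df = 2

test statistic = 9.872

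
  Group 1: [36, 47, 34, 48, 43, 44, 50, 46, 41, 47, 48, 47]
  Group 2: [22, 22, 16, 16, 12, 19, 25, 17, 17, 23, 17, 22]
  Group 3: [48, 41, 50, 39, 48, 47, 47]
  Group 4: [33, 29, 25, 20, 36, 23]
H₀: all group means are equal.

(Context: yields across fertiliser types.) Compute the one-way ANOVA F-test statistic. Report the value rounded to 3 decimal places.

Group means [44.25, 19.00, 45.71, 27.67], grand mean 33.649
SSB = Σnᵢ(x̄ᵢ−x̄)² = 5157.421; SSW = ΣΣ(x−x̄ᵢ)² = 717.012
MSB = 5157.421/3 = 1719.1402; MSW = 717.012/33 = 21.7276
F = MSB/MSW = 79.1223
df = (3, 33)

test statistic = 79.122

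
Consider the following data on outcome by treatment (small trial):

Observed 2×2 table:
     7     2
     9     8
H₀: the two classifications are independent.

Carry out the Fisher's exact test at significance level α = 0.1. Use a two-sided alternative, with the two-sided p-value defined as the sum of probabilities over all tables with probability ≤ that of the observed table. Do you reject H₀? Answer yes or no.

Margins: r₁=9, r₂=17, c₁=16, c₂=10, n=26
p_obs = C(9,7)·C(17,9)/C(26,16); sum pmf over tables with pmf ≤ p_obs
p-value (two-sided) = 0.39888
At α=0.1: p ≥ α → fail to reject H₀

reject H₀: no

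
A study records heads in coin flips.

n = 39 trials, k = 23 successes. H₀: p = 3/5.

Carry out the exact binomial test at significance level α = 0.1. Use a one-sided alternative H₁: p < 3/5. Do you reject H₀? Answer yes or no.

reject H₀: no

Exact binomial: n=39, k=23, p₀=3/5=0.6000
P(X≤23) from Σ C(n,i)·p₀^i·(1−p₀)^(n−i)
p-value (one-sided, H₁ less) = 0.50862
At α=0.1: p ≥ α → fail to reject H₀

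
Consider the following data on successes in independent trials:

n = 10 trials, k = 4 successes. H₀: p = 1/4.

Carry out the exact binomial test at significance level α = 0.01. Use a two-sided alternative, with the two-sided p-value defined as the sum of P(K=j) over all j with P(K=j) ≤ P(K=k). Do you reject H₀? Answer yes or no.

Exact binomial: n=10, k=4, p₀=1/4=0.2500
P(X=j) = C(n,j)·p₀^j·(1−p₀)^(n−j); p = Σ P(X=j) over j with P(X=j) ≤ P(X=4)
p-value (two-sided) = 0.28044
At α=0.01: p ≥ α → fail to reject H₀

reject H₀: no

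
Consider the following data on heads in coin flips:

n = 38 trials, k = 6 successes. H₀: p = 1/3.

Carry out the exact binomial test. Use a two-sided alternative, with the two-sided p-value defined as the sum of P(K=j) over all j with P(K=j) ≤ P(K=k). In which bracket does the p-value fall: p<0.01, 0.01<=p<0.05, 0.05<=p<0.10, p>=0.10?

Exact binomial: n=38, k=6, p₀=1/3=0.3333
P(X=j) = C(n,j)·p₀^j·(1−p₀)^(n−j); p = Σ P(X=j) over j with P(X=j) ≤ P(X=6)
p-value (two-sided) = 0.02409
→ bracket: 0.01<=p<0.05

p-value bracket: 0.01<=p<0.05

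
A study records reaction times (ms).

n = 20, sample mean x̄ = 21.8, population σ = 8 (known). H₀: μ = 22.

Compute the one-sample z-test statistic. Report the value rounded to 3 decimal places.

SE = σ/√n = 8/√20 = 1.7889
z = (x̄−μ₀)/SE = (21.8−22)/1.7889 = -0.1118

test statistic = -0.112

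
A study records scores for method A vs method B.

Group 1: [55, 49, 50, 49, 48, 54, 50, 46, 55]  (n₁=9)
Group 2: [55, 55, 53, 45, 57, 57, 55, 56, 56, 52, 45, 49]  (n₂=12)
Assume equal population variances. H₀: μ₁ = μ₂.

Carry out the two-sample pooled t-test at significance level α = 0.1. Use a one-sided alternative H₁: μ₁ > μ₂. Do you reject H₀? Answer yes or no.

reject H₀: no

x̄₁=50.667, s₁=3.240, n₁=9
x̄₂=52.917, s₂=4.337, n₂=12
s_p² = [8·3.240² + 11·4.337²]/19 = 15.3114
SE = √(s_p²·(1/9+1/12)) = 1.7255
t = (50.667−52.917)/1.7255 = -1.3040
df = 19
p-value (one-sided, H₁ greater) = 0.89609
At α=0.1: p ≥ α → fail to reject H₀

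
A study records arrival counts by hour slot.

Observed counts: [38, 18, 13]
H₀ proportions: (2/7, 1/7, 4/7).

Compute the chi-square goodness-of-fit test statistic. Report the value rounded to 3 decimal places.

n = 69; E_i = n·p_i = [19.71, 9.86, 39.43]
χ² = (38−19.71)²/19.71 + (18−9.86)²/9.86 + (13−39.43)²/39.43 = 41.4022
df = 2

test statistic = 41.402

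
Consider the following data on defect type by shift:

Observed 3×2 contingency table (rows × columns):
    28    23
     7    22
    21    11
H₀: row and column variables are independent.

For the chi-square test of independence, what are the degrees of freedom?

df = (r−1)(c−1) = (3−1)·(2−1) = 2

degrees of freedom = 2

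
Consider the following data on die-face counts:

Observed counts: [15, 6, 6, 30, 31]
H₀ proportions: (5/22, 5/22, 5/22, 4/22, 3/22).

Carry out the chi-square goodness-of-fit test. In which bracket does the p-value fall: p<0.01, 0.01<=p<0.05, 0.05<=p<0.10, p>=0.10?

n = 88; E_i = n·p_i = [20.00, 20.00, 20.00, 16.00, 12.00]
χ² = (15−20.00)²/20.00 + (6−20.00)²/20.00 + (6−20.00)²/20.00 + (30−16.00)²/16.00 + (31−12.00)²/12.00 = 63.1833
df = 4
p-value (upper-tail) = 0.00000
→ bracket: p<0.01

p-value bracket: p<0.01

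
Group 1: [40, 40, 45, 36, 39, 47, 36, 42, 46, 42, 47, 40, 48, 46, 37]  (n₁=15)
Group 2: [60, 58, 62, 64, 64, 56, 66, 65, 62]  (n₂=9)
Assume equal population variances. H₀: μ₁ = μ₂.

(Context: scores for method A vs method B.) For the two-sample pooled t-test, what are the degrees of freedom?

degrees of freedom = 22

df = n₁ + n₂ − 2 = 15 + 9 − 2 = 22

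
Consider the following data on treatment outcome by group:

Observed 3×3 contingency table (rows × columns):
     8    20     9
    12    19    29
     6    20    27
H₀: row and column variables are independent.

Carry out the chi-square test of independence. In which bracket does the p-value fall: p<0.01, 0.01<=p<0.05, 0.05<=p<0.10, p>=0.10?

p-value bracket: 0.05<=p<0.10

Row totals [37, 60, 53], col totals [26, 59, 65], n=150
χ² = (8−6.41)²/6.41 + (20−14.55)²/14.55 + (9−16.03)²/16.03 + (12−10.40)²/10.40 + (19−23.60)²/23.60 + (29−26.00)²/26.00 + (6−9.19)²/9.19 + (20−20.85)²/20.85 + (27−22.97)²/22.97 = 8.8533
df = 4
p-value (upper-tail) = 0.06487
→ bracket: 0.05<=p<0.10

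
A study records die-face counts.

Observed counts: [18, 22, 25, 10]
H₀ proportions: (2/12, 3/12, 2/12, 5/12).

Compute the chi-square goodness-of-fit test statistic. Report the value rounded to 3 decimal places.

test statistic = 29.933

n = 75; E_i = n·p_i = [12.50, 18.75, 12.50, 31.25]
χ² = (18−12.50)²/12.50 + (22−18.75)²/18.75 + (25−12.50)²/12.50 + (10−31.25)²/31.25 = 29.9333
df = 3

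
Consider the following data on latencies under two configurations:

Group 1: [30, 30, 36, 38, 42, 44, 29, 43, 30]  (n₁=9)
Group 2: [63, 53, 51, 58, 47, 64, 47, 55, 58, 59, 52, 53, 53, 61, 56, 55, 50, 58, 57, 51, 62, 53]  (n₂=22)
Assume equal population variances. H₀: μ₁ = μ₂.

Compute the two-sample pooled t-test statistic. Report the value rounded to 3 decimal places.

x̄₁=35.778, s₁=6.220, n₁=9
x̄₂=55.273, s₂=4.813, n₂=22
s_p² = [8·6.220² + 21·4.813²]/29 = 27.4455
SE = √(s_p²·(1/9+1/22)) = 2.0729
t = (35.778−55.273)/2.0729 = -9.4046
df = 29

test statistic = -9.405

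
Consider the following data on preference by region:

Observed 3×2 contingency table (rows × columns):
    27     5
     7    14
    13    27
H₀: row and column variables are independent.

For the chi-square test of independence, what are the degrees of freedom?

df = (r−1)(c−1) = (3−1)·(2−1) = 2

degrees of freedom = 2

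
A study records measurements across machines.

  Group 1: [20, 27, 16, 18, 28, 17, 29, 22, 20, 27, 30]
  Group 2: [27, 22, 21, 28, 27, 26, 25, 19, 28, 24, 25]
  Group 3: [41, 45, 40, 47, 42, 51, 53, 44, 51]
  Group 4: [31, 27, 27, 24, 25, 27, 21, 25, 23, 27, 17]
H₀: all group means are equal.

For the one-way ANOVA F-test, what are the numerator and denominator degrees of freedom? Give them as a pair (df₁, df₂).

k = 4 groups, N = 42 total
df = (k−1, N−k) = (4−1, 42−4) = (3, 38)

degrees of freedom = [3, 38]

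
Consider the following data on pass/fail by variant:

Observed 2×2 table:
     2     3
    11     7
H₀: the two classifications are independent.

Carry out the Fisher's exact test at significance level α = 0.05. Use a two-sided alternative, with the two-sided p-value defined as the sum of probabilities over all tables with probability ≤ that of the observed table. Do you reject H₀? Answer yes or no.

reject H₀: no

Margins: r₁=5, r₂=18, c₁=13, c₂=10, n=23
p_obs = C(5,2)·C(18,11)/C(23,13); sum pmf over tables with pmf ≤ p_obs
p-value (two-sided) = 0.61752
At α=0.05: p ≥ α → fail to reject H₀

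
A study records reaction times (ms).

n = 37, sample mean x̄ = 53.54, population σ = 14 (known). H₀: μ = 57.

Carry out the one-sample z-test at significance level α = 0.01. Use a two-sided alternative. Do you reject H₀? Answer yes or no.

SE = σ/√n = 14/√37 = 2.3016
z = (x̄−μ₀)/SE = (53.54−57)/2.3016 = -1.5033
p-value (two-sided) = 0.13276
At α=0.01: p ≥ α → fail to reject H₀

reject H₀: no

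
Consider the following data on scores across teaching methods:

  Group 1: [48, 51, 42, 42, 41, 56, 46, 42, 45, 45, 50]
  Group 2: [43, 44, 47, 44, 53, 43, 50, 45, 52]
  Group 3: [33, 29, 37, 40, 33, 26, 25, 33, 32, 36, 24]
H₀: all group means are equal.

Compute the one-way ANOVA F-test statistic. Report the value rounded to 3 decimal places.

test statistic = 35.916

Group means [46.18, 46.78, 31.64], grand mean 41.194
SSB = Σnᵢ(x̄ᵢ−x̄)² = 1559.101; SSW = ΣΣ(x−x̄ᵢ)² = 607.737
MSB = 1559.101/2 = 779.5507; MSW = 607.737/28 = 21.7049
F = MSB/MSW = 35.9159
df = (2, 28)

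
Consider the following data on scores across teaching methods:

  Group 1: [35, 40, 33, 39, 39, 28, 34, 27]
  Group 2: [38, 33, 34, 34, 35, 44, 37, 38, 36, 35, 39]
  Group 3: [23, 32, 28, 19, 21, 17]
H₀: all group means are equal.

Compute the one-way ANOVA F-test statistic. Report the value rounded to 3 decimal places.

test statistic = 18.411

Group means [34.38, 36.64, 23.33], grand mean 32.720
SSB = Σnᵢ(x̄ᵢ−x̄)² = 719.286; SSW = ΣΣ(x−x̄ᵢ)² = 429.754
MSB = 719.286/2 = 359.6431; MSW = 429.754/22 = 19.5343
F = MSB/MSW = 18.4109
df = (2, 22)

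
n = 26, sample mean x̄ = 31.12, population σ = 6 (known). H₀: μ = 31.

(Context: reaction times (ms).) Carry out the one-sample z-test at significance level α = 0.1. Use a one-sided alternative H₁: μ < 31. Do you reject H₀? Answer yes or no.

reject H₀: no

SE = σ/√n = 6/√26 = 1.1767
z = (x̄−μ₀)/SE = (31.12−31)/1.1767 = 0.1020
p-value (one-sided, H₁ less) = 0.54061
At α=0.1: p ≥ α → fail to reject H₀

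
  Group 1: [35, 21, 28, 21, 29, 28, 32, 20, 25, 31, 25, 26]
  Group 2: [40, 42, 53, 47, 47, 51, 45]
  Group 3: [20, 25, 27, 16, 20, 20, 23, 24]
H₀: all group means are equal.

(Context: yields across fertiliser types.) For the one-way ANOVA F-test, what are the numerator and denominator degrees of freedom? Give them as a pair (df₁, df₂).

degrees of freedom = [2, 24]

k = 3 groups, N = 27 total
df = (k−1, N−k) = (3−1, 27−3) = (2, 24)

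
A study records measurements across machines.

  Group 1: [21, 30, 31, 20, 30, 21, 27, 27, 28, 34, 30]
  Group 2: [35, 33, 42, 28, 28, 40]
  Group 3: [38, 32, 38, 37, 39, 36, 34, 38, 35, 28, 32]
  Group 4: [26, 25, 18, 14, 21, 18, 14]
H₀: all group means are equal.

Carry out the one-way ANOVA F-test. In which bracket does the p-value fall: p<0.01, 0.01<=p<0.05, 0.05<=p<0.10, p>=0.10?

Group means [27.18, 34.33, 35.18, 19.43], grand mean 29.371
SSB = Σnᵢ(x̄ᵢ−x̄)² = 1263.851; SSW = ΣΣ(x−x̄ᵢ)² = 642.320
MSB = 1263.851/3 = 421.2837; MSW = 642.320/31 = 20.7200
F = MSB/MSW = 20.3322
df = (3, 31)
p-value (upper-tail) = 0.00000
→ bracket: p<0.01

p-value bracket: p<0.01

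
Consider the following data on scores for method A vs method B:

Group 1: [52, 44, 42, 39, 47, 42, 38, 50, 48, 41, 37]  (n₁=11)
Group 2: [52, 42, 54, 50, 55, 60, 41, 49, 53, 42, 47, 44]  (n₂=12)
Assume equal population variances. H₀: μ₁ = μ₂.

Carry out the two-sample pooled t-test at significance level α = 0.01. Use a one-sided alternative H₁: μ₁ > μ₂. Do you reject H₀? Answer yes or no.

x̄₁=43.636, s₁=5.005, n₁=11
x̄₂=49.083, s₂=6.022, n₂=12
s_p² = [10·5.005² + 11·6.022²]/21 = 30.9268
SE = √(s_p²·(1/11+1/12)) = 2.3214
t = (43.636−49.083)/2.3214 = -2.3464
df = 21
p-value (one-sided, H₁ greater) = 0.98558
At α=0.01: p ≥ α → fail to reject H₀

reject H₀: no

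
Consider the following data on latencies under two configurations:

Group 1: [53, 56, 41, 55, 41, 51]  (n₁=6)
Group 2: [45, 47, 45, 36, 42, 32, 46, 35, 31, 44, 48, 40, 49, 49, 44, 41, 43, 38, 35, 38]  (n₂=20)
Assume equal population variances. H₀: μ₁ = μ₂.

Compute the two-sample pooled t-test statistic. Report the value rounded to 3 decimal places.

test statistic = 2.980

x̄₁=49.500, s₁=6.804, n₁=6
x̄₂=41.400, s₂=5.557, n₂=20
s_p² = [5·6.804² + 19·5.557²]/24 = 34.0958
SE = √(s_p²·(1/6+1/20)) = 2.7180
t = (49.500−41.400)/2.7180 = 2.9802
df = 24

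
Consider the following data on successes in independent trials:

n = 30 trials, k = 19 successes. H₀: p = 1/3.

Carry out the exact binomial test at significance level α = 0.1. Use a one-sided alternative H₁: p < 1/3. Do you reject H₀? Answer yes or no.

reject H₀: no

Exact binomial: n=30, k=19, p₀=1/3=0.3333
P(X≤19) from Σ C(n,i)·p₀^i·(1−p₀)^(n−i)
p-value (one-sided, H₁ less) = 0.99981
At α=0.1: p ≥ α → fail to reject H₀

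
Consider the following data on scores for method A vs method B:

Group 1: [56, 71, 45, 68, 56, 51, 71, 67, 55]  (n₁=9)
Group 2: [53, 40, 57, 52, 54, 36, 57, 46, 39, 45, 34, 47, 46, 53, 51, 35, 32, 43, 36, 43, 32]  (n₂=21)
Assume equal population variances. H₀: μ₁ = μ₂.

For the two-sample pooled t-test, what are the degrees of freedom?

df = n₁ + n₂ − 2 = 9 + 21 − 2 = 28

degrees of freedom = 28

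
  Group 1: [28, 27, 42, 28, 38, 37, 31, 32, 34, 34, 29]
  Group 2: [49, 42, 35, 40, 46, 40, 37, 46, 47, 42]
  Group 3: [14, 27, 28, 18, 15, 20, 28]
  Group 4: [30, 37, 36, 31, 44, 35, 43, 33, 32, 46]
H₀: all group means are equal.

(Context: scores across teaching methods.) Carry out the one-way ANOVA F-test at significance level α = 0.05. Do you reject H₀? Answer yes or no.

reject H₀: yes

Group means [32.73, 42.40, 21.43, 36.70], grand mean 34.237
SSB = Σnᵢ(x̄ᵢ−x̄)² = 1900.472; SSW = ΣΣ(x−x̄ᵢ)² = 940.396
MSB = 1900.472/3 = 633.4908; MSW = 940.396/34 = 27.6587
F = MSB/MSW = 22.9038
df = (3, 34)
p-value (upper-tail) = 0.00000
At α=0.05: p < α → reject H₀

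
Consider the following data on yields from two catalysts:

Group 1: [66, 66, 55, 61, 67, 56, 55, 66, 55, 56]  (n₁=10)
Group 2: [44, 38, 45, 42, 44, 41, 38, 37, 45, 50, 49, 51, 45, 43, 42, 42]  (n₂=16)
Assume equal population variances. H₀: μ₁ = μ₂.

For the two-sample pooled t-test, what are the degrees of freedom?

degrees of freedom = 24

df = n₁ + n₂ − 2 = 10 + 16 − 2 = 24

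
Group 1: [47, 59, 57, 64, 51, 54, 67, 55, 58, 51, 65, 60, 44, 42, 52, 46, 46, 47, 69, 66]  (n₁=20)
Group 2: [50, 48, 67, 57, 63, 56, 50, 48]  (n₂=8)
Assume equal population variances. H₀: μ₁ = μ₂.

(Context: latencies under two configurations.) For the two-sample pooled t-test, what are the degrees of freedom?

df = n₁ + n₂ − 2 = 20 + 8 − 2 = 26

degrees of freedom = 26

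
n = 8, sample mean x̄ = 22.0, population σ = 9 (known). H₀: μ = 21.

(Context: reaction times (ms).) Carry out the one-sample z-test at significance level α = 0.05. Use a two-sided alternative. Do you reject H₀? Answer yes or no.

SE = σ/√n = 9/√8 = 3.1820
z = (x̄−μ₀)/SE = (22.0−21)/3.1820 = 0.3143
p-value (two-sided) = 0.75332
At α=0.05: p ≥ α → fail to reject H₀

reject H₀: no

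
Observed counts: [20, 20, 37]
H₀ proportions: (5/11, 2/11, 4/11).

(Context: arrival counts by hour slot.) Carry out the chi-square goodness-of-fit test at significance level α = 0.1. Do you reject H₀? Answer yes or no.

reject H₀: yes

n = 77; E_i = n·p_i = [35.00, 14.00, 28.00]
χ² = (20−35.00)²/35.00 + (20−14.00)²/14.00 + (37−28.00)²/28.00 = 11.8929
df = 2
p-value (upper-tail) = 0.00262
At α=0.1: p < α → reject H₀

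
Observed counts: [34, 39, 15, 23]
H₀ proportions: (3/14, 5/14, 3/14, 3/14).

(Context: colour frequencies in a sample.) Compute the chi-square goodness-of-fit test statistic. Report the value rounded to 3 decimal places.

test statistic = 7.668

n = 111; E_i = n·p_i = [23.79, 39.64, 23.79, 23.79]
χ² = (34−23.79)²/23.79 + (39−39.64)²/39.64 + (15−23.79)²/23.79 + (23−23.79)²/23.79 = 7.6679
df = 3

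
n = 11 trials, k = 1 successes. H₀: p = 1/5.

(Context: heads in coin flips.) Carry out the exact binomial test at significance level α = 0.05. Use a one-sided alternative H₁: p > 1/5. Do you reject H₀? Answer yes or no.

reject H₀: no

Exact binomial: n=11, k=1, p₀=1/5=0.2000
P(X≥1) from Σ C(n,i)·p₀^i·(1−p₀)^(n−i)
p-value (one-sided, H₁ greater) = 0.91410
At α=0.05: p ≥ α → fail to reject H₀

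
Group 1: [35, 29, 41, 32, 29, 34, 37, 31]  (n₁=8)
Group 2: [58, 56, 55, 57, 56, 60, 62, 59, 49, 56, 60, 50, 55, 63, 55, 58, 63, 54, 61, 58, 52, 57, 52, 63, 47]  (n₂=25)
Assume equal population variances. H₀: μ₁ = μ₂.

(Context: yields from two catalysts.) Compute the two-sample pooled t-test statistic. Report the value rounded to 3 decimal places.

test statistic = -13.196

x̄₁=33.500, s₁=4.140, n₁=8
x̄₂=56.640, s₂=4.367, n₂=25
s_p² = [7·4.140² + 24·4.367²]/31 = 18.6374
SE = √(s_p²·(1/8+1/25)) = 1.7536
t = (33.500−56.640)/1.7536 = -13.1956
df = 31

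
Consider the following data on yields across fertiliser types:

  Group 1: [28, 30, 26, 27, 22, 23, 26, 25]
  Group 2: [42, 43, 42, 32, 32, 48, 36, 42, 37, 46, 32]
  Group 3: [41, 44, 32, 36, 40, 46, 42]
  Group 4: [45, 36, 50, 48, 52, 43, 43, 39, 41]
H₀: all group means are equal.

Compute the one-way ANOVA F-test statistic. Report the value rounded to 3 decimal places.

Group means [25.88, 39.27, 40.14, 44.11], grand mean 37.629
SSB = Σnᵢ(x̄ᵢ−x̄)² = 1557.369; SSW = ΣΣ(x−x̄ᵢ)² = 732.803
MSB = 1557.369/3 = 519.1229; MSW = 732.803/31 = 23.6388
F = MSB/MSW = 21.9606
df = (3, 31)

test statistic = 21.961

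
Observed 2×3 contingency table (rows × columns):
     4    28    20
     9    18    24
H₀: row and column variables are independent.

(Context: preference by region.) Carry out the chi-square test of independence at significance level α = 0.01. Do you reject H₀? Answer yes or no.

Row totals [52, 51], col totals [13, 46, 44], n=103
χ² = (4−6.56)²/6.56 + (28−23.22)²/23.22 + (20−22.21)²/22.21 + (9−6.44)²/6.44 + (18−22.78)²/22.78 + (24−21.79)²/21.79 = 4.4513
df = 2
p-value (upper-tail) = 0.10800
At α=0.01: p ≥ α → fail to reject H₀

reject H₀: no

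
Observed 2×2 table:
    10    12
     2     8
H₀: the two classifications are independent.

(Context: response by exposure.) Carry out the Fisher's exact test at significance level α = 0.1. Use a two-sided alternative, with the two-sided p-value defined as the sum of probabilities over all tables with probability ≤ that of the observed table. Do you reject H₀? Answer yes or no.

reject H₀: no

Margins: r₁=22, r₂=10, c₁=12, c₂=20, n=32
p_obs = C(22,10)·C(10,2)/C(32,12); sum pmf over tables with pmf ≤ p_obs
p-value (two-sided) = 0.24790
At α=0.1: p ≥ α → fail to reject H₀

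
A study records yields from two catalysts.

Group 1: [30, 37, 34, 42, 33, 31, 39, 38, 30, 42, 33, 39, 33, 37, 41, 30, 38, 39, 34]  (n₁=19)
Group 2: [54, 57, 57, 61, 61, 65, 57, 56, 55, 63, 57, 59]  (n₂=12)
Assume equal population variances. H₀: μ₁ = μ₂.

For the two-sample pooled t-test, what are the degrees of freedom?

degrees of freedom = 29

df = n₁ + n₂ − 2 = 19 + 12 − 2 = 29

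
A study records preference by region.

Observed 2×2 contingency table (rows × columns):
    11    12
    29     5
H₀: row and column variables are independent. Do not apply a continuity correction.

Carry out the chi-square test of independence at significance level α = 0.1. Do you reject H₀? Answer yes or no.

Row totals [23, 34], col totals [40, 17], n=57
χ² = (11−16.14)²/16.14 + (12−6.86)²/6.86 + (29−23.86)²/23.86 + (5−10.14)²/10.14 = 9.2023
df = 1
p-value (upper-tail) = 0.00242
At α=0.1: p < α → reject H₀

reject H₀: yes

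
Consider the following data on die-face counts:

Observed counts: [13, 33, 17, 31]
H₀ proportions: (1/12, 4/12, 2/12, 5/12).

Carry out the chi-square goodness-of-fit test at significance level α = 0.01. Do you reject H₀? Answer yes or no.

reject H₀: no

n = 94; E_i = n·p_i = [7.83, 31.33, 15.67, 39.17]
χ² = (13−7.83)²/7.83 + (33−31.33)²/31.33 + (17−15.67)²/15.67 + (31−39.17)²/39.17 = 5.3128
df = 3
p-value (upper-tail) = 0.15028
At α=0.01: p ≥ α → fail to reject H₀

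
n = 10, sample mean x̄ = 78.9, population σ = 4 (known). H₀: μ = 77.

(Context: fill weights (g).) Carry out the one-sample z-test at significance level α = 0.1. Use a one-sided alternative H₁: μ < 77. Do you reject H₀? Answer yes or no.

reject H₀: no

SE = σ/√n = 4/√10 = 1.2649
z = (x̄−μ₀)/SE = (78.9−77)/1.2649 = 1.5021
p-value (one-sided, H₁ less) = 0.93346
At α=0.1: p ≥ α → fail to reject H₀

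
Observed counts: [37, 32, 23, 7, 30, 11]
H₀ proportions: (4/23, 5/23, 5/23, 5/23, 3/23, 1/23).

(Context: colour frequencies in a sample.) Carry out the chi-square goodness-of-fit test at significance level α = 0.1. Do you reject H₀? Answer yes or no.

reject H₀: yes

n = 140; E_i = n·p_i = [24.35, 30.43, 30.43, 30.43, 18.26, 6.09]
χ² = (37−24.35)²/24.35 + (32−30.43)²/30.43 + (23−30.43)²/30.43 + (7−30.43)²/30.43 + (30−18.26)²/18.26 + (11−6.09)²/6.09 = 38.0282
df = 5
p-value (upper-tail) = 0.00000
At α=0.1: p < α → reject H₀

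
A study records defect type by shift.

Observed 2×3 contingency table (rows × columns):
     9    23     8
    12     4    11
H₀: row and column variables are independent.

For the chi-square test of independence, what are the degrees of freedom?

degrees of freedom = 2

df = (r−1)(c−1) = (2−1)·(3−1) = 2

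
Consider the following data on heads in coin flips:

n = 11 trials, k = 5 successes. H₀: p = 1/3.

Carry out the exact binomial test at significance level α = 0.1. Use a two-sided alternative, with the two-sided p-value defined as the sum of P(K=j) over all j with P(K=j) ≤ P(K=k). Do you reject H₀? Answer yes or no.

reject H₀: no

Exact binomial: n=11, k=5, p₀=1/3=0.3333
P(X=j) = C(n,j)·p₀^j·(1−p₀)^(n−j); p = Σ P(X=j) over j with P(X=j) ≤ P(X=5)
p-value (two-sided) = 0.52311
At α=0.1: p ≥ α → fail to reject H₀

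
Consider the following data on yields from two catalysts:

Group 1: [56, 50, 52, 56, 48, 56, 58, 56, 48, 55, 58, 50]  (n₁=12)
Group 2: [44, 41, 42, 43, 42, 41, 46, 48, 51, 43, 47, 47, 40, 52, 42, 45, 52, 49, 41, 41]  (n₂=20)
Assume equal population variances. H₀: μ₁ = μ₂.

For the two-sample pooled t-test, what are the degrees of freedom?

df = n₁ + n₂ − 2 = 12 + 20 − 2 = 30

degrees of freedom = 30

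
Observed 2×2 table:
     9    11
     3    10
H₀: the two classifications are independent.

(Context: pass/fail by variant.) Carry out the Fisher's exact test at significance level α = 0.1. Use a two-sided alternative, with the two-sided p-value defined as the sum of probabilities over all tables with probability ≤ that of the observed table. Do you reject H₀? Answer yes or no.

Margins: r₁=20, r₂=13, c₁=12, c₂=21, n=33
p_obs = C(20,9)·C(13,3)/C(33,12); sum pmf over tables with pmf ≤ p_obs
p-value (two-sided) = 0.27752
At α=0.1: p ≥ α → fail to reject H₀

reject H₀: no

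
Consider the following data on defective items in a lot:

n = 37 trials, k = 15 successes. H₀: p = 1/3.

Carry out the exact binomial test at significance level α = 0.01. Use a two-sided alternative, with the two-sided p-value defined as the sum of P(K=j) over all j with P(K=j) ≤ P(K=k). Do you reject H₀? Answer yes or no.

Exact binomial: n=37, k=15, p₀=1/3=0.3333
P(X=j) = C(n,j)·p₀^j·(1−p₀)^(n−j); p = Σ P(X=j) over j with P(X=j) ≤ P(X=15)
p-value (two-sided) = 0.38420
At α=0.01: p ≥ α → fail to reject H₀

reject H₀: no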